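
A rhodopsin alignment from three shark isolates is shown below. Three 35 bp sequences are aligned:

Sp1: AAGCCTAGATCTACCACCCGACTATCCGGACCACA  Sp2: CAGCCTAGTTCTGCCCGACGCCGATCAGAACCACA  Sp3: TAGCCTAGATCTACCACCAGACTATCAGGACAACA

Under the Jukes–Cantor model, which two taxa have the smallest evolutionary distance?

Sp1–Sp2: 10/35 differ, p = 0.286, d = 0.360.
Sp1–Sp3: 4/35 differ, p = 0.114, d = 0.124.
Sp2–Sp3: 11/35 differ, p = 0.314, d = 0.407.
The smallest distance is between Sp1 and Sp3.

Sp1 and Sp3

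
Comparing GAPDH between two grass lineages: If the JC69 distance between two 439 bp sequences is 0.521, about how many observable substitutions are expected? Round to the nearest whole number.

165

Invert JC69: p = (3/4)(1 − e^(−4d/3)) = 0.75 × (1 − e^(-0.694667)) = 0.75 × (1 − 0.499241) = 0.375569.
Expected differing sites = pL ≈ 0.375569 × 439 = 164.874791 ≈ 165.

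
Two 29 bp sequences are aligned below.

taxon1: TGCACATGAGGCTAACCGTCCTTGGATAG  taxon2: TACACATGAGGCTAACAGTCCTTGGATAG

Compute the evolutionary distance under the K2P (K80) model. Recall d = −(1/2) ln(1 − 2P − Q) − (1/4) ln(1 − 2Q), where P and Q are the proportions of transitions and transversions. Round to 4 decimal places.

Of 29 sites, 1 differences are transitions and 1 are transversions, so P = 1/29 ≈ 0.034483 and Q = 1/29 ≈ 0.034483.
Under the Kimura two-parameter model, d = −½ ln(1 − 2P − Q) − ¼ ln(1 − 2Q).
1 − 2P − Q = 0.896551, giving −½ ln(0.896551) = 0.054600.
1 − 2Q = 0.931034, giving −¼ ln(0.931034) = 0.017865.
d = 0.054600 + 0.017865 = 0.072465.

0.0725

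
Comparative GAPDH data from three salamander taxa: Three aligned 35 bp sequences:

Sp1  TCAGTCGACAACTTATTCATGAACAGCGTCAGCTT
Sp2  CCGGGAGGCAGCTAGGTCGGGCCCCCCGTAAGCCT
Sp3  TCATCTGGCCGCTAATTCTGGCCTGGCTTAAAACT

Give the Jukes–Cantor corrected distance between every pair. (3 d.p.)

Sp1–Sp2: 17/35 sites differ → p ≈ 0.485714, d = −0.75 ln(1 − 0.647619) = 0.782282 ≈ 0.782.
Sp1–Sp3: 18/35 sites differ → p ≈ 0.514286, d = −0.75 ln(1 − 0.685715) = 0.868091 ≈ 0.868.
Sp2–Sp3: 15/35 sites differ → p ≈ 0.428571, d = −0.75 ln(1 − 0.571428) = 0.635472 ≈ 0.635.

d(Sp1,Sp2) = 0.782, d(Sp1,Sp3) = 0.868, d(Sp2,Sp3) = 0.635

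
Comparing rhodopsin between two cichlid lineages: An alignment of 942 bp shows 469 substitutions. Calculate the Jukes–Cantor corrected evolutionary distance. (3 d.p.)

0.818

p = 469/942 ≈ 0.497877.
d = −(3/4) ln(1 − 4p/3) = −0.75 ln(1 − 0.663836) = −0.75 ln(0.336164)
  = −0.75 × (-1.090156) = 0.817617 substitutions/site.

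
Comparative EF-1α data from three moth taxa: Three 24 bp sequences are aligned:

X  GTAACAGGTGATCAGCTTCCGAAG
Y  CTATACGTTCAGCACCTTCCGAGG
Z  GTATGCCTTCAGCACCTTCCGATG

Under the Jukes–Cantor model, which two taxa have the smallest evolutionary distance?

Y and Z

X–Y: 9/24 differ, p = 0.375, d = 0.520.
X–Z: 9/24 differ, p = 0.375, d = 0.520.
Y–Z: 4/24 differ, p = 0.167, d = 0.188.
The smallest distance is between Y and Z.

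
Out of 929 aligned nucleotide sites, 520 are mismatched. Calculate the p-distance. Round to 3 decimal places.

p = 520/929 = 0.559741… ≈ 0.560 (to 3 d.p.).

0.560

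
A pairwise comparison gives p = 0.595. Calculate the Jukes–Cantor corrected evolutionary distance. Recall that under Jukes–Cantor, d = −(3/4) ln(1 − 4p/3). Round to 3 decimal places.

1.182

d = −(3/4) ln(1 − 4p/3) = −0.75 ln(1 − 0.793333) = −0.75 ln(0.206667)
  = −0.75 × (-1.576646) = 1.182485 substitutions/site.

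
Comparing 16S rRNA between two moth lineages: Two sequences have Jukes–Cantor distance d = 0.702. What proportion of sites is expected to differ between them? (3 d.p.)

p = (3/4)(1 − e^(−4d/3)) = 0.75 × (1 − e^(-0.936)) = 0.75 × (1 − 0.392193) = 0.455855.

0.456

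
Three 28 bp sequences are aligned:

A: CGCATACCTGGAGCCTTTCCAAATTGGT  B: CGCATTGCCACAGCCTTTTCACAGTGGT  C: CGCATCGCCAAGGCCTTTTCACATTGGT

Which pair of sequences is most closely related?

A–B: 8/28 differ, p = 0.286, d = 0.360.
A–C: 8/28 differ, p = 0.286, d = 0.360.
B–C: 4/28 differ, p = 0.143, d = 0.158.
The smallest distance is between B and C.

B and C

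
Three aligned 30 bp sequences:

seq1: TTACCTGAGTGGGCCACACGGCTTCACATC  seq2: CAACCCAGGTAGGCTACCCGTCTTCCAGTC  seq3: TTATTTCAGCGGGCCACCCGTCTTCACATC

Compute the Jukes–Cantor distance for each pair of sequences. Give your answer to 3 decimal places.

seq1–seq2: 12/30 sites differ → p = 0.4, d = −0.75 ln(1 − 0.533333) = 0.571605 ≈ 0.572.
seq1–seq3: 6/30 sites differ → p = 0.2, d = −0.75 ln(1 − 0.266667) = 0.232617 ≈ 0.233.
seq2–seq3: 13/30 sites differ → p ≈ 0.433333, d = −0.75 ln(1 − 0.577777) = 0.646666 ≈ 0.647.

d(seq1,seq2) = 0.572, d(seq1,seq3) = 0.233, d(seq2,seq3) = 0.647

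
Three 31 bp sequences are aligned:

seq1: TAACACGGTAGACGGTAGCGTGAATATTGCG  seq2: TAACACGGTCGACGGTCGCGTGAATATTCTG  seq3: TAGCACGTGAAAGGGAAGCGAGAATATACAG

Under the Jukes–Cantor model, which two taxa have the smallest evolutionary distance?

seq1 and seq2

seq1–seq2: 4/31 differ, p = 0.129, d = 0.142.
seq1–seq3: 10/31 differ, p = 0.323, d = 0.422.
seq2–seq3: 11/31 differ, p = 0.355, d = 0.481.
The smallest distance is between seq1 and seq2.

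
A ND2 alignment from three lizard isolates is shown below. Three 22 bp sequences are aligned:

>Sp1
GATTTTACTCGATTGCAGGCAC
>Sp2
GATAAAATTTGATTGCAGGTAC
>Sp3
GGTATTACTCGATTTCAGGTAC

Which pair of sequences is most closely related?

Sp1–Sp2: 6/22 differ, p = 0.273, d = 0.339.
Sp1–Sp3: 4/22 differ, p = 0.182, d = 0.208.
Sp2–Sp3: 6/22 differ, p = 0.273, d = 0.339.
The smallest distance is between Sp1 and Sp3.

Sp1 and Sp3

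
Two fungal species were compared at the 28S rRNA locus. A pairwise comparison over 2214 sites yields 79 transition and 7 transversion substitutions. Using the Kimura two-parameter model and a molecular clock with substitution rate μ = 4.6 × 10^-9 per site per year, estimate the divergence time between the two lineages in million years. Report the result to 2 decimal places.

P = 79/2214 ≈ 0.035682 and Q = 7/2214 ≈ 0.003162.
Under the Kimura two-parameter model, d = −½ ln(1 − 2P − Q) − ¼ ln(1 − 2Q).
1 − 2P − Q = 0.925474, giving −½ ln(0.925474) = 0.038725.
1 − 2Q = 0.993676, giving −¼ ln(0.993676) = 0.001586.
d = 0.038725 + 0.001586 = 0.040311.
Under a molecular clock d = 2μt, so t = d/(2μ) = 0.040311 / (2 × 4.6 × 10^-9) = 4.38 million years.

4.38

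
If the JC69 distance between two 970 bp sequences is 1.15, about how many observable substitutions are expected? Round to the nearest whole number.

Invert JC69: p = (3/4)(1 − e^(−4d/3)) = 0.75 × (1 − e^(-1.533333)) = 0.75 × (1 − 0.215815) = 0.588139.
Expected differing sites = pL ≈ 0.588139 × 970 = 570.49483 ≈ 570.

570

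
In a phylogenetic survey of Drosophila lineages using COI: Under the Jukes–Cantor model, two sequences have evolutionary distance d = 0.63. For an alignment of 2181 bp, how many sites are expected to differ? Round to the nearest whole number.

Invert JC69: p = (3/4)(1 − e^(−4d/3)) = 0.75 × (1 − e^(-0.84)) = 0.75 × (1 − 0.431711) = 0.426217.
Expected differing sites = pL ≈ 0.426217 × 2181 = 929.579277 ≈ 930.

930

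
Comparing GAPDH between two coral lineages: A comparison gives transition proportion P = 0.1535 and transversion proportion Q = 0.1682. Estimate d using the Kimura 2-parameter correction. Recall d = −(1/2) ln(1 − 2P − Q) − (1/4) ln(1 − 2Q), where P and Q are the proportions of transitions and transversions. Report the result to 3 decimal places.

Under the Kimura two-parameter model, d = −½ ln(1 − 2P − Q) − ¼ ln(1 − 2Q).
1 − 2P − Q = 0.5248, giving −½ ln(0.5248) = 0.322369.
1 − 2Q = 0.6636, giving −¼ ln(0.6636) = 0.102519.
d = 0.322369 + 0.102519 = 0.424888.

0.425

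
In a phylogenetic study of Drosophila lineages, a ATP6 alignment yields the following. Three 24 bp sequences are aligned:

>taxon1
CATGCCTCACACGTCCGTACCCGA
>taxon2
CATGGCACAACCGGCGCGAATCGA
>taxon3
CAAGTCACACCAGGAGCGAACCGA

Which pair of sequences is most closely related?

taxon1–taxon2: 10/24 differ, p = 0.417, d = 0.608.
taxon1–taxon3: 11/24 differ, p = 0.458, d = 0.708.
taxon2–taxon3: 6/24 differ, p = 0.250, d = 0.304.
The smallest distance is between taxon2 and taxon3.

taxon2 and taxon3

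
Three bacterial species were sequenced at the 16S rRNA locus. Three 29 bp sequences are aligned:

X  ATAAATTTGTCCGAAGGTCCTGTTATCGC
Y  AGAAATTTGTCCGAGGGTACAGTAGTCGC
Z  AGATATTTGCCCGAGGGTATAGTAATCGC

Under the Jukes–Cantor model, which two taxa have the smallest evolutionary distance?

X–Y: 6/29 differ, p = 0.207, d = 0.242.
X–Z: 8/29 differ, p = 0.276, d = 0.344.
Y–Z: 4/29 differ, p = 0.138, d = 0.152.
The smallest distance is between Y and Z.

Y and Z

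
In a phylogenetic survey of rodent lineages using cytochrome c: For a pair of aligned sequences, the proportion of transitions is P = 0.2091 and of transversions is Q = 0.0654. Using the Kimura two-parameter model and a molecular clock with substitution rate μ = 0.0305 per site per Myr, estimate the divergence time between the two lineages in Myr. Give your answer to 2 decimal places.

5.99

Under the Kimura two-parameter model, d = −½ ln(1 − 2P − Q) − ¼ ln(1 − 2Q).
1 − 2P − Q = 0.5164, giving −½ ln(0.5164) = 0.330437.
1 − 2Q = 0.8692, giving −¼ ln(0.8692) = 0.035046.
d = 0.330437 + 0.035046 = 0.365483.
Under a molecular clock d = 2μt, so t = d/(2μ) = 0.365483 / (2 × 0.0305) = 5.99 Myr.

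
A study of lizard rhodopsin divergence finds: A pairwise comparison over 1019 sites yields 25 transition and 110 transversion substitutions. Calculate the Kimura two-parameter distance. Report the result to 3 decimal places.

P = 25/1019 ≈ 0.024534 and Q = 110/1019 ≈ 0.107949.
Under the Kimura two-parameter model, d = −½ ln(1 − 2P − Q) − ¼ ln(1 − 2Q).
1 − 2P − Q = 0.842983, giving −½ ln(0.842983) = 0.085404.
1 − 2Q = 0.784102, giving −¼ ln(0.784102) = 0.060804.
d = 0.085404 + 0.060804 = 0.146208.

0.146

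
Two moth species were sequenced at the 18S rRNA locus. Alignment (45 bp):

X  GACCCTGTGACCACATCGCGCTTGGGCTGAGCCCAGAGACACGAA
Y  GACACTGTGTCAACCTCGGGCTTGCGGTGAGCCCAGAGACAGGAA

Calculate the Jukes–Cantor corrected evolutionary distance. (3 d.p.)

The sequences differ at 8 of 45 sites (4, 10, 12, 15, 19, 25, 27, 42), so p = 8/45 ≈ 0.177778.
d = −(3/4) ln(1 − 4p/3) = −0.75 ln(1 − 0.237037) = −0.75 ln(0.762963)
  = −0.75 × (-0.270546) = 0.202910 substitutions/site.

0.203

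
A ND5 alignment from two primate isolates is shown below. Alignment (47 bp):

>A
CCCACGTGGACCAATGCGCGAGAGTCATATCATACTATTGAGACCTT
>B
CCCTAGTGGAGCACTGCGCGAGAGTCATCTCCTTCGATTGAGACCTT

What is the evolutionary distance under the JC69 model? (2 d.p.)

The sequences differ at 8 of 47 sites (4, 5, 11, 14, 29, 32, 34, 36), so p = 8/47 ≈ 0.170213.
d = −(3/4) ln(1 − 4p/3) = −0.75 ln(1 − 0.226951) = −0.75 ln(0.773049)
  = −0.75 × (-0.257413) = 0.193060 substitutions/site.

0.19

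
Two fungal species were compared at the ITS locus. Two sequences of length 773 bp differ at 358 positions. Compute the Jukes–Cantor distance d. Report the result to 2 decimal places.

0.72

p = 358/773 ≈ 0.463131.
d = −(3/4) ln(1 − 4p/3) = −0.75 ln(1 − 0.617508) = −0.75 ln(0.382492)
  = −0.75 × (-0.961048) = 0.720786 substitutions/site.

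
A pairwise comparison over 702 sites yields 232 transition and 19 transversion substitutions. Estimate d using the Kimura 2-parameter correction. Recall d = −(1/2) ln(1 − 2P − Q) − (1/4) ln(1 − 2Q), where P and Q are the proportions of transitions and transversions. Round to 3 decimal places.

0.596

P = 232/702 ≈ 0.330484 and Q = 19/702 ≈ 0.027066.
Under the Kimura two-parameter model, d = −½ ln(1 − 2P − Q) − ¼ ln(1 − 2Q).
1 − 2P − Q = 0.311966, giving −½ ln(0.311966) = 0.582431.
1 − 2Q = 0.945868, giving −¼ ln(0.945868) = 0.013913.
d = 0.582431 + 0.013913 = 0.596344.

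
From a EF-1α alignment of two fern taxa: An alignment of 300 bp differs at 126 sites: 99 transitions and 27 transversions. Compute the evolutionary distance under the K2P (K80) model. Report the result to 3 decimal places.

0.743

P = 99/300 = 0.33 and Q = 27/300 = 0.09.
Under the Kimura two-parameter model, d = −½ ln(1 − 2P − Q) − ¼ ln(1 − 2Q).
1 − 2P − Q = 0.25, giving −½ ln(0.25) = 0.693147.
1 − 2Q = 0.82, giving −¼ ln(0.82) = 0.049613.
d = 0.693147 + 0.049613 = 0.742760.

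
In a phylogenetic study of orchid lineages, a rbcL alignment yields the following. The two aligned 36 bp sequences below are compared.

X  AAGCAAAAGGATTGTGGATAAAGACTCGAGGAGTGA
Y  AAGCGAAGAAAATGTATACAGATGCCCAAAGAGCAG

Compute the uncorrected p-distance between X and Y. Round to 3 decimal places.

The sequences differ at 17 of 36 positions.
p = 17/36 = 0.472222… ≈ 0.472 (to 3 d.p.).

0.472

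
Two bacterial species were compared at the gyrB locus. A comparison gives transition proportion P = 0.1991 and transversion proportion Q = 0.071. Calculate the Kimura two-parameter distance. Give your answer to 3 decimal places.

0.355

Under the Kimura two-parameter model, d = −½ ln(1 − 2P − Q) − ¼ ln(1 − 2Q).
1 − 2P − Q = 0.5308, giving −½ ln(0.5308) = 0.316685.
1 − 2Q = 0.858, giving −¼ ln(0.858) = 0.038288.
d = 0.316685 + 0.038288 = 0.354973.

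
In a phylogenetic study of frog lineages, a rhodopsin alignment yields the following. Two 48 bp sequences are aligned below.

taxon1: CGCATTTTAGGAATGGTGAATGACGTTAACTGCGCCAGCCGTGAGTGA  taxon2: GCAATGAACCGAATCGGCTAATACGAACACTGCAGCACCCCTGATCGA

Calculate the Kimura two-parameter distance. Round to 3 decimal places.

Of 48 sites, 2 differences are transitions and 21 are transversions, so P = 2/48 ≈ 0.041667 and Q = 21/48 = 0.4375.
Under the Kimura two-parameter model, d = −½ ln(1 − 2P − Q) − ¼ ln(1 − 2Q).
1 − 2P − Q = 0.479166, giving −½ ln(0.479166) = 0.367854.
1 − 2Q = 0.125, giving −¼ ln(0.125) = 0.519860.
d = 0.367854 + 0.519860 = 0.887714.

0.888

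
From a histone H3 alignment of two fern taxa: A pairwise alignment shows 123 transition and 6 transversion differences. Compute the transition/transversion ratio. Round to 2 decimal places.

R = 123/6 = 20.50.

20.50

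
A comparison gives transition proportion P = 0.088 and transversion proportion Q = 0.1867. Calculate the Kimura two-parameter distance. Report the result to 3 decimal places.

0.342

Under the Kimura two-parameter model, d = −½ ln(1 − 2P − Q) − ¼ ln(1 − 2Q).
1 − 2P − Q = 0.6373, giving −½ ln(0.6373) = 0.225257.
1 − 2Q = 0.6266, giving −¼ ln(0.6266) = 0.116862.
d = 0.225257 + 0.116862 = 0.342119.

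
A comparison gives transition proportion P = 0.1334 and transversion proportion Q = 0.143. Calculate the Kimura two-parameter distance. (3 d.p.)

Under the Kimura two-parameter model, d = −½ ln(1 − 2P − Q) − ¼ ln(1 − 2Q).
1 − 2P − Q = 0.5902, giving −½ ln(0.5902) = 0.263647.
1 − 2Q = 0.714, giving −¼ ln(0.714) = 0.084218.
d = 0.263647 + 0.084218 = 0.347865.

0.348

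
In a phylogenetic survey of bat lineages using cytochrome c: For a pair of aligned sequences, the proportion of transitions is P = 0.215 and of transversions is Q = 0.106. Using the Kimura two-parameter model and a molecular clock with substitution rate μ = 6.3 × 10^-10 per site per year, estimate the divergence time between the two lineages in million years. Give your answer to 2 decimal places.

Under the Kimura two-parameter model, d = −½ ln(1 − 2P − Q) − ¼ ln(1 − 2Q).
1 − 2P − Q = 0.464, giving −½ ln(0.464) = 0.383935.
1 − 2Q = 0.788, giving −¼ ln(0.788) = 0.059564.
d = 0.383935 + 0.059564 = 0.443499.
Under a molecular clock d = 2μt, so t = d/(2μ) = 0.443499 / (2 × 6.3 × 10^-10) = 351.98 million years.

351.98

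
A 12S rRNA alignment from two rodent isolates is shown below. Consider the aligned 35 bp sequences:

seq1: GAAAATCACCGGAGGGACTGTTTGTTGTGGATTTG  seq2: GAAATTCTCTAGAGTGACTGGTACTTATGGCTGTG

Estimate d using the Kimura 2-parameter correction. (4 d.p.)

Of 35 sites, 3 differences are transitions and 8 are transversions, so P = 3/35 ≈ 0.085714 and Q = 8/35 ≈ 0.228571.
Under the Kimura two-parameter model, d = −½ ln(1 − 2P − Q) − ¼ ln(1 − 2Q).
1 − 2P − Q = 0.600001, giving −½ ln(0.600001) = 0.255412.
1 − 2Q = 0.542858, giving −¼ ln(0.542858) = 0.152727.
d = 0.255412 + 0.152727 = 0.408139.

0.4081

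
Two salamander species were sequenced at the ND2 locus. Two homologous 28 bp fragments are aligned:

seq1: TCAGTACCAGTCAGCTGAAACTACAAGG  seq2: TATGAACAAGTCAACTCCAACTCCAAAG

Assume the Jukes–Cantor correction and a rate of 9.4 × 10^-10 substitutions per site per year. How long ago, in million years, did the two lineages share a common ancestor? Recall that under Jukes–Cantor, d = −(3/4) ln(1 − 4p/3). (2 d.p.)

The sequences differ at 9 of 28 sites (2, 3, 5, 8, 14, 17, 18, 23, 27), so p = 9/28 ≈ 0.321429.
d = −(3/4) ln(1 − 4p/3) = −0.75 ln(1 − 0.428572) = −0.75 ln(0.571428)
  = −0.75 × (-0.559617) = 0.419713 substitutions/site.
Under a molecular clock d = 2μt, so t = d/(2μ) = 0.419713 / (2 × 9.4 × 10^-10) = 223.25 million years.

223.25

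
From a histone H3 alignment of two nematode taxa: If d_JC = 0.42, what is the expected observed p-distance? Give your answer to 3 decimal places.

p = (3/4)(1 − e^(−4d/3)) = 0.75 × (1 − e^(-0.56)) = 0.75 × (1 − 0.571209) = 0.321593.

0.322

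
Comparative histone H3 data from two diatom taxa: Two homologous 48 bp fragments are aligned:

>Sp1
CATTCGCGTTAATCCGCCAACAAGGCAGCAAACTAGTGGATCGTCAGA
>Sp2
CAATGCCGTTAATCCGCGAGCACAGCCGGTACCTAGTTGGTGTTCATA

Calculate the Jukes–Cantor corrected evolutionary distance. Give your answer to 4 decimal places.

0.4408

The sequences differ at 16 of 48 sites, so p = 16/48 ≈ 0.333333.
d = −(3/4) ln(1 − 4p/3) = −0.75 ln(1 − 0.444444) = −0.75 ln(0.555556)
  = −0.75 × (-0.587786) = 0.440840 substitutions/site.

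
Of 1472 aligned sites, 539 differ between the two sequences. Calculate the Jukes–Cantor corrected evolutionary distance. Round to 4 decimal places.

0.5024

p = 539/1472 ≈ 0.366168.
d = −(3/4) ln(1 − 4p/3) = −0.75 ln(1 − 0.488224) = −0.75 ln(0.511776)
  = −0.75 × (-0.669868) = 0.502401 substitutions/site.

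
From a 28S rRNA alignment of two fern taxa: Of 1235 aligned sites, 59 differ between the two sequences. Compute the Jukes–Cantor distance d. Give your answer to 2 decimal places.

p = 59/1235 ≈ 0.047773.
d = −(3/4) ln(1 − 4p/3) = −0.75 ln(1 − 0.063697) = −0.75 ln(0.936303)
  = −0.75 × (-0.065816) = 0.049362 substitutions/site.

0.05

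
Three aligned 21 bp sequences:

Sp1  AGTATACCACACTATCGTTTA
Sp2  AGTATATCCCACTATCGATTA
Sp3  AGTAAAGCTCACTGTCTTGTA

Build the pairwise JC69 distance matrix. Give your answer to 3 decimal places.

Sp1–Sp2: 3/21 sites differ → p ≈ 0.142857, d = −0.75 ln(1 − 0.190476) = 0.158482 ≈ 0.158.
Sp1–Sp3: 6/21 sites differ → p ≈ 0.285714, d = −0.75 ln(1 − 0.380952) = 0.359679 ≈ 0.360.
Sp2–Sp3: 7/21 sites differ → p ≈ 0.333333, d = −0.75 ln(1 − 0.444444) = 0.440839 ≈ 0.441.

d(Sp1,Sp2) = 0.158, d(Sp1,Sp3) = 0.360, d(Sp2,Sp3) = 0.441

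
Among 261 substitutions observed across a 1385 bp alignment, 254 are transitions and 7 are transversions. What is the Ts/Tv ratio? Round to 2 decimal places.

36.29

R = 254/7 = 36.285714… ≈ 36.29 (to 2 d.p.).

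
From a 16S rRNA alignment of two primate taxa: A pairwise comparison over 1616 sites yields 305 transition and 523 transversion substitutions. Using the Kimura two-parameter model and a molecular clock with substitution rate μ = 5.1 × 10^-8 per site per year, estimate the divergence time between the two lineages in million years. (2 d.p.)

8.47

P = 305/1616 ≈ 0.188738 and Q = 523/1616 ≈ 0.323639.
Under the Kimura two-parameter model, d = −½ ln(1 − 2P − Q) − ¼ ln(1 − 2Q).
1 − 2P − Q = 0.298885, giving −½ ln(0.298885) = 0.603848.
1 − 2Q = 0.352722, giving −¼ ln(0.352722) = 0.260519.
d = 0.603848 + 0.260519 = 0.864367.
Under a molecular clock d = 2μt, so t = d/(2μ) = 0.864367 / (2 × 5.1 × 10^-8) = 8.47 million years.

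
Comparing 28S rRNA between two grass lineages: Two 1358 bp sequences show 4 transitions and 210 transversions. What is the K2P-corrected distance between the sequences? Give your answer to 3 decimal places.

0.180

P = 4/1358 ≈ 0.002946 and Q = 210/1358 ≈ 0.154639.
Under the Kimura two-parameter model, d = −½ ln(1 − 2P − Q) − ¼ ln(1 − 2Q).
1 − 2P − Q = 0.839469, giving −½ ln(0.839469) = 0.087493.
1 − 2Q = 0.690722, giving −¼ ln(0.690722) = 0.092504.
d = 0.087493 + 0.092504 = 0.179997.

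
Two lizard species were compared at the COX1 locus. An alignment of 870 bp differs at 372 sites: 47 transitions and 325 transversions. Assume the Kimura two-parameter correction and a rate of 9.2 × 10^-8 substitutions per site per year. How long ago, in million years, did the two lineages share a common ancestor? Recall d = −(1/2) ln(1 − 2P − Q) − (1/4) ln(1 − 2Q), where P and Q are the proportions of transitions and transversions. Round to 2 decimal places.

P = 47/870 ≈ 0.054023 and Q = 325/870 ≈ 0.373563.
Under the Kimura two-parameter model, d = −½ ln(1 − 2P − Q) − ¼ ln(1 − 2Q).
1 − 2P − Q = 0.518391, giving −½ ln(0.518391) = 0.328513.
1 − 2Q = 0.252874, giving −¼ ln(0.252874) = 0.343716.
d = 0.328513 + 0.343716 = 0.672229.
Under a molecular clock d = 2μt, so t = d/(2μ) = 0.672229 / (2 × 9.2 × 10^-8) = 3.65 million years.

3.65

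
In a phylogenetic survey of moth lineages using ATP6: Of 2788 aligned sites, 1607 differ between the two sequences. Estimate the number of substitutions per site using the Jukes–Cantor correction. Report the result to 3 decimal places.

1.097

p = 1607/2788 ≈ 0.576399.
d = −(3/4) ln(1 − 4p/3) = −0.75 ln(1 − 0.768532) = −0.75 ln(0.231468)
  = −0.75 × (-1.463314) = 1.097486 substitutions/site.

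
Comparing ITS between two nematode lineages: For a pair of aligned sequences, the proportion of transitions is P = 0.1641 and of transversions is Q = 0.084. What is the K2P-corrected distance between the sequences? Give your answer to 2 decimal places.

0.31

Under the Kimura two-parameter model, d = −½ ln(1 − 2P − Q) − ¼ ln(1 − 2Q).
1 − 2P − Q = 0.5878, giving −½ ln(0.5878) = 0.265684.
1 − 2Q = 0.832, giving −¼ ln(0.832) = 0.045981.
d = 0.265684 + 0.045981 = 0.311665.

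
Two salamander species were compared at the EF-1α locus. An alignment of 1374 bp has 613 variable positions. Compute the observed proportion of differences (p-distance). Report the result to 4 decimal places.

p = 613/1374 = 0.446142… ≈ 0.4461 (to 4 d.p.).

0.4461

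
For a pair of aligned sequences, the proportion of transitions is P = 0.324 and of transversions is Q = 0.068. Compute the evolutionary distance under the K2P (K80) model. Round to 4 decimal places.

0.6659

Under the Kimura two-parameter model, d = −½ ln(1 − 2P − Q) − ¼ ln(1 − 2Q).
1 − 2P − Q = 0.284, giving −½ ln(0.284) = 0.629391.
1 − 2Q = 0.864, giving −¼ ln(0.864) = 0.036546.
d = 0.629391 + 0.036546 = 0.665937.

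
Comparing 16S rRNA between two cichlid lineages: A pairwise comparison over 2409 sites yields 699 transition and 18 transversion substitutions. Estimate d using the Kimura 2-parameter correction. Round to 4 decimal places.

P = 699/2409 ≈ 0.290162 and Q = 18/2409 ≈ 0.007472.
Under the Kimura two-parameter model, d = −½ ln(1 − 2P − Q) − ¼ ln(1 − 2Q).
1 − 2P − Q = 0.412204, giving −½ ln(0.412204) = 0.443118.
1 − 2Q = 0.985056, giving −¼ ln(0.985056) = 0.003764.
d = 0.443118 + 0.003764 = 0.446882.

0.4469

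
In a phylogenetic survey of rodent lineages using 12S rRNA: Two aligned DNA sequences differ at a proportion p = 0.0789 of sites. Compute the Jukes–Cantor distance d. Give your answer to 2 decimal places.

d = −(3/4) ln(1 − 4p/3) = −0.75 ln(1 − 0.1052) = −0.75 ln(0.8948)
  = −0.75 × (-0.111155) = 0.083366 substitutions/site.

0.08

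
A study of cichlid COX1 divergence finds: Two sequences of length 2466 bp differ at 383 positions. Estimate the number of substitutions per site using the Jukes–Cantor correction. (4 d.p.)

p = 383/2466 ≈ 0.155312.
d = −(3/4) ln(1 − 4p/3) = −0.75 ln(1 − 0.207083) = −0.75 ln(0.792917)
  = −0.75 × (-0.232037) = 0.174028 substitutions/site.

0.1740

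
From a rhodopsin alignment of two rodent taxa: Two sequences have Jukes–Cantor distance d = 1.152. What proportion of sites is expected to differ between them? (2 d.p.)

p = (3/4)(1 − e^(−4d/3)) = 0.75 × (1 − e^(-1.536)) = 0.75 × (1 − 0.215240) = 0.588570.

0.59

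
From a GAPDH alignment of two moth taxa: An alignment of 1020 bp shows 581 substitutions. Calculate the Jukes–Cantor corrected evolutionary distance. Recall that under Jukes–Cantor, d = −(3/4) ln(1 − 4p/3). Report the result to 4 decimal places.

1.0687

p = 581/1020 ≈ 0.569608.
d = −(3/4) ln(1 − 4p/3) = −0.75 ln(1 − 0.759477) = −0.75 ln(0.240523)
  = −0.75 × (-1.424940) = 1.068705 substitutions/site.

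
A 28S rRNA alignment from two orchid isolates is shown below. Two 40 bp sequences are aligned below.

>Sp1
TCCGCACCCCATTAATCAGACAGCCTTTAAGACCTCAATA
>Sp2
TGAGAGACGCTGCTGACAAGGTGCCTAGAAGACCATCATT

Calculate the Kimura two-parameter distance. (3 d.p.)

Of 40 sites, 6 differences are transitions and 16 are transversions, so P = 6/40 = 0.15 and Q = 16/40 = 0.4.
Under the Kimura two-parameter model, d = −½ ln(1 − 2P − Q) − ¼ ln(1 − 2Q).
1 − 2P − Q = 0.3, giving −½ ln(0.3) = 0.601986.
1 − 2Q = 0.2, giving −¼ ln(0.2) = 0.402359.
d = 0.601986 + 0.402359 = 1.004345.

1.004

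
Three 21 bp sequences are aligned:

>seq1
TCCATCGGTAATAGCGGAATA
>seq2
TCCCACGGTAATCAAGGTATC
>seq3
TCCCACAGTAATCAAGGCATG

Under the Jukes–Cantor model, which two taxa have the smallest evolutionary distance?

seq1–seq2: 7/21 differ, p = 0.333, d = 0.441.
seq1–seq3: 8/21 differ, p = 0.381, d = 0.532.
seq2–seq3: 3/21 differ, p = 0.143, d = 0.158.
The smallest distance is between seq2 and seq3.

seq2 and seq3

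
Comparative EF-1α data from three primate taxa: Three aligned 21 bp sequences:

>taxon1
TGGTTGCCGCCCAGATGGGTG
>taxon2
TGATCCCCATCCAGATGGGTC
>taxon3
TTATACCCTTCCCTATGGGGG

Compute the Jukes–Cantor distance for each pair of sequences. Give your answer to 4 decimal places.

taxon1–taxon2: 6/21 sites differ → p ≈ 0.285714, d = −0.75 ln(1 − 0.380952) = 0.359679 ≈ 0.3597.
taxon1–taxon3: 9/21 sites differ → p ≈ 0.428571, d = −0.75 ln(1 − 0.571428) = 0.635472 ≈ 0.6355.
taxon2–taxon3: 7/21 sites differ → p ≈ 0.333333, d = −0.75 ln(1 − 0.444444) = 0.440839 ≈ 0.4408.

d(taxon1,taxon2) = 0.3597, d(taxon1,taxon3) = 0.6355, d(taxon2,taxon3) = 0.4408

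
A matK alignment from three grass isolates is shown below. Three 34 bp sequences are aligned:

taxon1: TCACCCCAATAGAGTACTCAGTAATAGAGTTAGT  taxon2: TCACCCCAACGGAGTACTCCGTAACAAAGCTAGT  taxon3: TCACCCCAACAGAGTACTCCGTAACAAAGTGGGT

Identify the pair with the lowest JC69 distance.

taxon1–taxon2: 6/34 differ, p = 0.176, d = 0.201.
taxon1–taxon3: 6/34 differ, p = 0.176, d = 0.201.
taxon2–taxon3: 4/34 differ, p = 0.118, d = 0.128.
The smallest distance is between taxon2 and taxon3.

taxon2 and taxon3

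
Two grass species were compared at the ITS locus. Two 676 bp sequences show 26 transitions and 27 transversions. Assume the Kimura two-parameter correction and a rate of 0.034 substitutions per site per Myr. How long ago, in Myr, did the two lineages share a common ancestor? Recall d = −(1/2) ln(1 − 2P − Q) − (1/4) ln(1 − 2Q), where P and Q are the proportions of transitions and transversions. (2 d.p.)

P = 26/676 ≈ 0.038462 and Q = 27/676 ≈ 0.039941.
Under the Kimura two-parameter model, d = −½ ln(1 − 2P − Q) − ¼ ln(1 − 2Q).
1 − 2P − Q = 0.883135, giving −½ ln(0.883135) = 0.062139.
1 − 2Q = 0.920118, giving −¼ ln(0.920118) = 0.020813.
d = 0.062139 + 0.020813 = 0.082952.
Under a molecular clock d = 2μt, so t = d/(2μ) = 0.082952 / (2 × 0.034) = 1.22 Myr.

1.22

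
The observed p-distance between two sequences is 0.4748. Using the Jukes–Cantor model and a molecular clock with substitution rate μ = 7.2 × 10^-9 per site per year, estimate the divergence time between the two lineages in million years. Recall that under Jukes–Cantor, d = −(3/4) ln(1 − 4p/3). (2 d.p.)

52.22

d = −(3/4) ln(1 − 4p/3) = −0.75 ln(1 − 0.633067) = −0.75 ln(0.366933)
  = −0.75 × (-1.002576) = 0.751932 substitutions/site.
Under a molecular clock d = 2μt, so t = d/(2μ) = 0.751932 / (2 × 7.2 × 10^-9) = 52.22 million years.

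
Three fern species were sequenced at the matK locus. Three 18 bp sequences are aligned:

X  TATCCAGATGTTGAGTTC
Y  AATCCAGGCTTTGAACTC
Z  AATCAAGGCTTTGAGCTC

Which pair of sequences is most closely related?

Y and Z

X–Y: 6/18 differ, p = 0.333, d = 0.441.
X–Z: 6/18 differ, p = 0.333, d = 0.441.
Y–Z: 2/18 differ, p = 0.111, d = 0.120.
The smallest distance is between Y and Z.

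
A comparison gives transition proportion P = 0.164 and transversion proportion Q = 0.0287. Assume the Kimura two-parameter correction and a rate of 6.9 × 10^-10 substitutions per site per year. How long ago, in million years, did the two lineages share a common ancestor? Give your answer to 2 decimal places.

Under the Kimura two-parameter model, d = −½ ln(1 − 2P − Q) − ¼ ln(1 − 2Q).
1 − 2P − Q = 0.6433, giving −½ ln(0.6433) = 0.220572.
1 − 2Q = 0.9426, giving −¼ ln(0.9426) = 0.014778.
d = 0.220572 + 0.014778 = 0.235350.
Under a molecular clock d = 2μt, so t = d/(2μ) = 0.235350 / (2 × 6.9 × 10^-10) = 170.54 million years.

170.54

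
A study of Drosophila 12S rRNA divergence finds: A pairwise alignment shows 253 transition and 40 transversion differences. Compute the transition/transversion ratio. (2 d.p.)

R = 253/40 = 6.325 ≈ 6.33 (to 2 d.p.).

6.33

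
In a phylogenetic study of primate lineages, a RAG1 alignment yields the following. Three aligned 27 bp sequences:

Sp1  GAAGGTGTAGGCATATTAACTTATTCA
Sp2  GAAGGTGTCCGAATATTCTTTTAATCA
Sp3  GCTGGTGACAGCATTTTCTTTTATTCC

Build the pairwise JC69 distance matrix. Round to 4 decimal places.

d(Sp1,Sp2) = 0.3181, d(Sp1,Sp3) = 0.5107, d(Sp2,Sp3) = 0.3770

Sp1–Sp2: 7/27 sites differ → p ≈ 0.259259, d = −0.75 ln(1 − 0.345679) = 0.318118 ≈ 0.3181.
Sp1–Sp3: 10/27 sites differ → p ≈ 0.37037, d = −0.75 ln(1 − 0.493827) = 0.510658 ≈ 0.5107.
Sp2–Sp3: 8/27 sites differ → p ≈ 0.296296, d = −0.75 ln(1 − 0.395061) = 0.376971 ≈ 0.3770.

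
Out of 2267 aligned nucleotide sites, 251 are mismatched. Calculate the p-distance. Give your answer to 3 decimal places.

p = 251/2267 = 0.110719… ≈ 0.111 (to 3 d.p.).

0.111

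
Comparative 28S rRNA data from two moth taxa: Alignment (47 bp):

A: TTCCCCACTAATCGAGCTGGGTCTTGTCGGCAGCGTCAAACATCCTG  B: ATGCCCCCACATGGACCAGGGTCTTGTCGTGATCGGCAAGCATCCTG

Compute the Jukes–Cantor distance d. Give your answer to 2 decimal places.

0.35

The sequences differ at 13 of 47 sites, so p = 13/47 ≈ 0.276596.
d = −(3/4) ln(1 − 4p/3) = −0.75 ln(1 − 0.368795) = −0.75 ln(0.631205)
  = −0.75 × (-0.460125) = 0.345094 substitutions/site.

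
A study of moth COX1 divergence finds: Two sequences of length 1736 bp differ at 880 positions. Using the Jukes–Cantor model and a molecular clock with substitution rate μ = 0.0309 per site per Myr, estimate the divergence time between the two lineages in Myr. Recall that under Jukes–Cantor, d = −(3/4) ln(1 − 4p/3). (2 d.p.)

13.67

p = 880/1736 ≈ 0.506912.
d = −(3/4) ln(1 − 4p/3) = −0.75 ln(1 − 0.675883) = −0.75 ln(0.324117)
  = −0.75 × (-1.126651) = 0.844988 substitutions/site.
Under a molecular clock d = 2μt, so t = d/(2μ) = 0.844988 / (2 × 0.0309) = 13.67 Myr.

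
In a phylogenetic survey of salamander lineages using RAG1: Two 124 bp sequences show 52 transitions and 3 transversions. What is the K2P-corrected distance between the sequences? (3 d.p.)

P = 52/124 ≈ 0.419355 and Q = 3/124 ≈ 0.024194.
Under the Kimura two-parameter model, d = −½ ln(1 − 2P − Q) − ¼ ln(1 − 2Q).
1 − 2P − Q = 0.137096, giving −½ ln(0.137096) = 0.993537.
1 − 2Q = 0.951612, giving −¼ ln(0.951612) = 0.012399.
d = 0.993537 + 0.012399 = 1.005936.

1.006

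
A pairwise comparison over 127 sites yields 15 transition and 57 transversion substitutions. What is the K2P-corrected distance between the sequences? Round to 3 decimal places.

1.147

P = 15/127 ≈ 0.11811 and Q = 57/127 ≈ 0.448819.
Under the Kimura two-parameter model, d = −½ ln(1 − 2P − Q) − ¼ ln(1 − 2Q).
1 − 2P − Q = 0.314961, giving −½ ln(0.314961) = 0.577653.
1 − 2Q = 0.102362, giving −¼ ln(0.102362) = 0.569810.
d = 0.577653 + 0.569810 = 1.147463.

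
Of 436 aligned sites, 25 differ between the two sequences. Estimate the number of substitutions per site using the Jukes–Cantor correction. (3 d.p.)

0.060

p = 25/436 ≈ 0.057339.
d = −(3/4) ln(1 − 4p/3) = −0.75 ln(1 − 0.076452) = −0.75 ln(0.923548)
  = −0.75 × (-0.079533) = 0.059650 substitutions/site.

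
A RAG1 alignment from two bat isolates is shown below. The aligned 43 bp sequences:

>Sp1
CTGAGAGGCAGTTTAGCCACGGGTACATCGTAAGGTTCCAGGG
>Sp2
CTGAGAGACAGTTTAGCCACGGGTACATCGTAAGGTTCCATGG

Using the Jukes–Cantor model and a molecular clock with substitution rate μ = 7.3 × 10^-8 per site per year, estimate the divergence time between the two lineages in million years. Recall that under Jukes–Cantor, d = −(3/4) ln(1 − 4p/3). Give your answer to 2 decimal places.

0.33

The sequences differ at 2 of 43 sites (8, 41), so p = 2/43 ≈ 0.046512.
d = −(3/4) ln(1 − 4p/3) = −0.75 ln(1 − 0.062016) = −0.75 ln(0.937984)
  = −0.75 × (-0.064022) = 0.048017 substitutions/site.
Under a molecular clock d = 2μt, so t = d/(2μ) = 0.048017 / (2 × 7.3 × 10^-8) = 0.33 million years.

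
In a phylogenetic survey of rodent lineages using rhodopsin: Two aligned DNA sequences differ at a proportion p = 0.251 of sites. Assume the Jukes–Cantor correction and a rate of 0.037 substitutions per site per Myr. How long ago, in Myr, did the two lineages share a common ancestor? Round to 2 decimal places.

4.13

d = −(3/4) ln(1 − 4p/3) = −0.75 ln(1 − 0.334667) = −0.75 ln(0.665333)
  = −0.75 × (-0.407468) = 0.305601 substitutions/site.
Under a molecular clock d = 2μt, so t = d/(2μ) = 0.305601 / (2 × 0.037) = 4.13 Myr.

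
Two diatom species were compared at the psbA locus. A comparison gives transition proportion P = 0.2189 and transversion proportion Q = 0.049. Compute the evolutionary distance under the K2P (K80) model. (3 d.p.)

0.359

Under the Kimura two-parameter model, d = −½ ln(1 − 2P − Q) − ¼ ln(1 − 2Q).
1 − 2P − Q = 0.5132, giving −½ ln(0.5132) = 0.333545.
1 − 2Q = 0.902, giving −¼ ln(0.902) = 0.025785.
d = 0.333545 + 0.025785 = 0.359330.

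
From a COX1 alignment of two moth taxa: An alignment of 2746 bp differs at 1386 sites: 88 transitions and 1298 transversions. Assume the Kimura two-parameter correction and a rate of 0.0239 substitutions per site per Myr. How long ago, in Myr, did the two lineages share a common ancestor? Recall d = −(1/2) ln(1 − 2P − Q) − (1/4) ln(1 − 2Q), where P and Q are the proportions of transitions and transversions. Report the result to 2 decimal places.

23.26

P = 88/2746 ≈ 0.032047 and Q = 1298/2746 ≈ 0.472688.
Under the Kimura two-parameter model, d = −½ ln(1 − 2P − Q) − ¼ ln(1 − 2Q).
1 − 2P − Q = 0.463218, giving −½ ln(0.463218) = 0.384779.
1 − 2Q = 0.054624, giving −¼ ln(0.054624) = 0.726820.
d = 0.384779 + 0.726820 = 1.111599.
Under a molecular clock d = 2μt, so t = d/(2μ) = 1.111599 / (2 × 0.0239) = 23.26 Myr.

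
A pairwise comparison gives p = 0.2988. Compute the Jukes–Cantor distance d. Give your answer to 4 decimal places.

d = −(3/4) ln(1 − 4p/3) = −0.75 ln(1 − 0.3984) = −0.75 ln(0.6016)
  = −0.75 × (-0.508163) = 0.381122 substitutions/site.

0.3811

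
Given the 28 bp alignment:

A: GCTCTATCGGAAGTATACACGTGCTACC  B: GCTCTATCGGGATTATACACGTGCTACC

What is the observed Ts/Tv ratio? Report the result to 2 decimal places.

Transitions are A↔G and C↔T; transversions are all other mismatches.
Transitions: 1. Transversions: 1.
R = 1/1 = 1.00.

1.00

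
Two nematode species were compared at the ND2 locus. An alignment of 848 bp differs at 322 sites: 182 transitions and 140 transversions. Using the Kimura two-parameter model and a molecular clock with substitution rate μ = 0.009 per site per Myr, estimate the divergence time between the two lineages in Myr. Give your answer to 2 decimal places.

30.63

P = 182/848 ≈ 0.214623 and Q = 140/848 ≈ 0.165094.
Under the Kimura two-parameter model, d = −½ ln(1 − 2P − Q) − ¼ ln(1 − 2Q).
1 − 2P − Q = 0.40566, giving −½ ln(0.40566) = 0.451120.
1 − 2Q = 0.669812, giving −¼ ln(0.669812) = 0.100190.
d = 0.451120 + 0.100190 = 0.551310.
Under a molecular clock d = 2μt, so t = d/(2μ) = 0.551310 / (2 × 0.009) = 30.63 Myr.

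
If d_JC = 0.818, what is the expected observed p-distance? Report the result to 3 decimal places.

0.498

p = (3/4)(1 − e^(−4d/3)) = 0.75 × (1 − e^(-1.090667)) = 0.75 × (1 − 0.335992) = 0.498006.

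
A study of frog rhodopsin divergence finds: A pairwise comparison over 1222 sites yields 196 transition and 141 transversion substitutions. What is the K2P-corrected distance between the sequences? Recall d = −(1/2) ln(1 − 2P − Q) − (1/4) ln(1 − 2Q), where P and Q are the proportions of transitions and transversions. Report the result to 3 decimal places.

P = 196/1222 ≈ 0.160393 and Q = 141/1222 ≈ 0.115385.
Under the Kimura two-parameter model, d = −½ ln(1 − 2P − Q) − ¼ ln(1 − 2Q).
1 − 2P − Q = 0.563829, giving −½ ln(0.563829) = 0.286502.
1 − 2Q = 0.76923, giving −¼ ln(0.76923) = 0.065591.
d = 0.286502 + 0.065591 = 0.352093.

0.352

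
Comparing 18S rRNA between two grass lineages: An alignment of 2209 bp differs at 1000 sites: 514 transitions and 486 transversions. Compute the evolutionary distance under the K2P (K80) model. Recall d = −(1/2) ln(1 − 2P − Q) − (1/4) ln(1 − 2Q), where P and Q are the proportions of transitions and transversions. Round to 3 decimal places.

0.723

P = 514/2209 ≈ 0.232684 and Q = 486/2209 ≈ 0.220009.
Under the Kimura two-parameter model, d = −½ ln(1 − 2P − Q) − ¼ ln(1 − 2Q).
1 − 2P − Q = 0.314623, giving −½ ln(0.314623) = 0.578190.
1 − 2Q = 0.559982, giving −¼ ln(0.559982) = 0.144963.
d = 0.578190 + 0.144963 = 0.723153.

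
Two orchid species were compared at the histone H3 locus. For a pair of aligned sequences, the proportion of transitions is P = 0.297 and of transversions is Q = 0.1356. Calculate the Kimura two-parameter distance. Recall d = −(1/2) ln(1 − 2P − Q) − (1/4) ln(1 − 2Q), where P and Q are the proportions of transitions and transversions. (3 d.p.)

0.733

Under the Kimura two-parameter model, d = −½ ln(1 − 2P − Q) − ¼ ln(1 − 2Q).
1 − 2P − Q = 0.2704, giving −½ ln(0.2704) = 0.653926.
1 − 2Q = 0.7288, giving −¼ ln(0.7288) = 0.079089.
d = 0.653926 + 0.079089 = 0.733015.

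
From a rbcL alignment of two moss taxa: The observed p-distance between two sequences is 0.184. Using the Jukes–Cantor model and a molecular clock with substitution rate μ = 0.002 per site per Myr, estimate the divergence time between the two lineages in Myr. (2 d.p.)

52.78

d = −(3/4) ln(1 − 4p/3) = −0.75 ln(1 − 0.245333) = −0.75 ln(0.754667)
  = −0.75 × (-0.281479) = 0.211109 substitutions/site.
Under a molecular clock d = 2μt, so t = d/(2μ) = 0.211109 / (2 × 0.002) = 52.78 Myr.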